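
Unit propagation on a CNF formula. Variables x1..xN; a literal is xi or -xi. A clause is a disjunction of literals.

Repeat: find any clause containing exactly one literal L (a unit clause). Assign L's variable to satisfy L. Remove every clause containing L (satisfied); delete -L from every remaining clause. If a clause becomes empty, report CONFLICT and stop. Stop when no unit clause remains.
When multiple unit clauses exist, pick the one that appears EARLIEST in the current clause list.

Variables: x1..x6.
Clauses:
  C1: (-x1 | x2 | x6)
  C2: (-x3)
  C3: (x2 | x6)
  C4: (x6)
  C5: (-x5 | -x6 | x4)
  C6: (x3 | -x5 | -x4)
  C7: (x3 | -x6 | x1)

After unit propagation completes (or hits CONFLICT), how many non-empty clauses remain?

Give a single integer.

unit clause [-3] forces x3=F; simplify:
  drop 3 from [3, -5, -4] -> [-5, -4]
  drop 3 from [3, -6, 1] -> [-6, 1]
  satisfied 1 clause(s); 6 remain; assigned so far: [3]
unit clause [6] forces x6=T; simplify:
  drop -6 from [-5, -6, 4] -> [-5, 4]
  drop -6 from [-6, 1] -> [1]
  satisfied 3 clause(s); 3 remain; assigned so far: [3, 6]
unit clause [1] forces x1=T; simplify:
  satisfied 1 clause(s); 2 remain; assigned so far: [1, 3, 6]

Answer: 2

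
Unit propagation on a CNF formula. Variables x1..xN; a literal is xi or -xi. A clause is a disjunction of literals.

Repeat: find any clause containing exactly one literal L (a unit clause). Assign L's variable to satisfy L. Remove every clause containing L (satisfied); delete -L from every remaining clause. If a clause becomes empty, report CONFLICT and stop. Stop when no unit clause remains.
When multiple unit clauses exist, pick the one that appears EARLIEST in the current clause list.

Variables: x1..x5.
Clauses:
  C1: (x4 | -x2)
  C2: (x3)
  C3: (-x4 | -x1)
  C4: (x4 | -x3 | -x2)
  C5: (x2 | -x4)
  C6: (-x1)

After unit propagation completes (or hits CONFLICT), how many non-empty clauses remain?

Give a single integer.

Answer: 3

Derivation:
unit clause [3] forces x3=T; simplify:
  drop -3 from [4, -3, -2] -> [4, -2]
  satisfied 1 clause(s); 5 remain; assigned so far: [3]
unit clause [-1] forces x1=F; simplify:
  satisfied 2 clause(s); 3 remain; assigned so far: [1, 3]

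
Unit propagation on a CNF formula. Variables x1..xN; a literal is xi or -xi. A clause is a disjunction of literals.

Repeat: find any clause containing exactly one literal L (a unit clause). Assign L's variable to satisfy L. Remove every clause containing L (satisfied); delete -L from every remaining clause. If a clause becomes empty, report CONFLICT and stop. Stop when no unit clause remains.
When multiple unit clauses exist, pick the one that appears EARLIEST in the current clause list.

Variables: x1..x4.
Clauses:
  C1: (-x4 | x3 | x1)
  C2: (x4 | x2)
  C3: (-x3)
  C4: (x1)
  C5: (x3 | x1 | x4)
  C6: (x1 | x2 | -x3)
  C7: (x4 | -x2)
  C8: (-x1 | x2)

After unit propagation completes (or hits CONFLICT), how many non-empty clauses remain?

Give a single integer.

unit clause [-3] forces x3=F; simplify:
  drop 3 from [-4, 3, 1] -> [-4, 1]
  drop 3 from [3, 1, 4] -> [1, 4]
  satisfied 2 clause(s); 6 remain; assigned so far: [3]
unit clause [1] forces x1=T; simplify:
  drop -1 from [-1, 2] -> [2]
  satisfied 3 clause(s); 3 remain; assigned so far: [1, 3]
unit clause [2] forces x2=T; simplify:
  drop -2 from [4, -2] -> [4]
  satisfied 2 clause(s); 1 remain; assigned so far: [1, 2, 3]
unit clause [4] forces x4=T; simplify:
  satisfied 1 clause(s); 0 remain; assigned so far: [1, 2, 3, 4]

Answer: 0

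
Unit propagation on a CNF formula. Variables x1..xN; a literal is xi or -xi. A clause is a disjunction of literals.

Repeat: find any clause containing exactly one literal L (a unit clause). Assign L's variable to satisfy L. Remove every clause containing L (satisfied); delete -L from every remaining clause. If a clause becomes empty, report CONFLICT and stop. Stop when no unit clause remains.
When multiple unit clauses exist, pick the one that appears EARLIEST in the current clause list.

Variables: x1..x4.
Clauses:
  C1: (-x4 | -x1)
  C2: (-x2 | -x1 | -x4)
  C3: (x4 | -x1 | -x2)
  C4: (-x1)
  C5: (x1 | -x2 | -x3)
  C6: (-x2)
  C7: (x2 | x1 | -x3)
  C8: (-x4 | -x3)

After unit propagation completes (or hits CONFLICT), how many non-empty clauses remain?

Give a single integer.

Answer: 0

Derivation:
unit clause [-1] forces x1=F; simplify:
  drop 1 from [1, -2, -3] -> [-2, -3]
  drop 1 from [2, 1, -3] -> [2, -3]
  satisfied 4 clause(s); 4 remain; assigned so far: [1]
unit clause [-2] forces x2=F; simplify:
  drop 2 from [2, -3] -> [-3]
  satisfied 2 clause(s); 2 remain; assigned so far: [1, 2]
unit clause [-3] forces x3=F; simplify:
  satisfied 2 clause(s); 0 remain; assigned so far: [1, 2, 3]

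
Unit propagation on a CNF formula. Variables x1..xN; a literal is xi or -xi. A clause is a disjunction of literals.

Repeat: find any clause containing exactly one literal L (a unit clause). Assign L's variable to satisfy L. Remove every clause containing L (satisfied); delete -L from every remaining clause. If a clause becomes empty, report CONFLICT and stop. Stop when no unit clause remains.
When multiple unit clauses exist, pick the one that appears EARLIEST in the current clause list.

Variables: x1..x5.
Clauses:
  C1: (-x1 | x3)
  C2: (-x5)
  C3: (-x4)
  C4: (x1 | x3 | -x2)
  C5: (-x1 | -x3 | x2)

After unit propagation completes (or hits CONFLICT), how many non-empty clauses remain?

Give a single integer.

unit clause [-5] forces x5=F; simplify:
  satisfied 1 clause(s); 4 remain; assigned so far: [5]
unit clause [-4] forces x4=F; simplify:
  satisfied 1 clause(s); 3 remain; assigned so far: [4, 5]

Answer: 3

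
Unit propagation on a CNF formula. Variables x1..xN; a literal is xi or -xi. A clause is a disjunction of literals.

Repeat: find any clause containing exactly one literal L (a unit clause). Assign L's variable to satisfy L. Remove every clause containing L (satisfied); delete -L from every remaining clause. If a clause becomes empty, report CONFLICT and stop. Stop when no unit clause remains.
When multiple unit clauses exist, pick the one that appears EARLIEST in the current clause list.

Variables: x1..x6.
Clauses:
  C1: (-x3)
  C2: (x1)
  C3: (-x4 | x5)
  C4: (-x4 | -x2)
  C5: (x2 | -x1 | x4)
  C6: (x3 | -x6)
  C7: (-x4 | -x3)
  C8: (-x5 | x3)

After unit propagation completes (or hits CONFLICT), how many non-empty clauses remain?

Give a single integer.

Answer: 0

Derivation:
unit clause [-3] forces x3=F; simplify:
  drop 3 from [3, -6] -> [-6]
  drop 3 from [-5, 3] -> [-5]
  satisfied 2 clause(s); 6 remain; assigned so far: [3]
unit clause [1] forces x1=T; simplify:
  drop -1 from [2, -1, 4] -> [2, 4]
  satisfied 1 clause(s); 5 remain; assigned so far: [1, 3]
unit clause [-6] forces x6=F; simplify:
  satisfied 1 clause(s); 4 remain; assigned so far: [1, 3, 6]
unit clause [-5] forces x5=F; simplify:
  drop 5 from [-4, 5] -> [-4]
  satisfied 1 clause(s); 3 remain; assigned so far: [1, 3, 5, 6]
unit clause [-4] forces x4=F; simplify:
  drop 4 from [2, 4] -> [2]
  satisfied 2 clause(s); 1 remain; assigned so far: [1, 3, 4, 5, 6]
unit clause [2] forces x2=T; simplify:
  satisfied 1 clause(s); 0 remain; assigned so far: [1, 2, 3, 4, 5, 6]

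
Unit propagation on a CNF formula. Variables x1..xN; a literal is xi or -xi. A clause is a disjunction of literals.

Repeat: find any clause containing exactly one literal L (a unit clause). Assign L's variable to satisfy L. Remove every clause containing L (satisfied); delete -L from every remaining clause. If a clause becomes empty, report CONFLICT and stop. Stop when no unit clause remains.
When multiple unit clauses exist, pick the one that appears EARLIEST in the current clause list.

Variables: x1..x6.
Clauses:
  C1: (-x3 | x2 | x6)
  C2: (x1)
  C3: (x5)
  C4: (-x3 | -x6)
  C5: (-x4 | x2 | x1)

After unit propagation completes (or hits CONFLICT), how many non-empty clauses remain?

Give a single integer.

unit clause [1] forces x1=T; simplify:
  satisfied 2 clause(s); 3 remain; assigned so far: [1]
unit clause [5] forces x5=T; simplify:
  satisfied 1 clause(s); 2 remain; assigned so far: [1, 5]

Answer: 2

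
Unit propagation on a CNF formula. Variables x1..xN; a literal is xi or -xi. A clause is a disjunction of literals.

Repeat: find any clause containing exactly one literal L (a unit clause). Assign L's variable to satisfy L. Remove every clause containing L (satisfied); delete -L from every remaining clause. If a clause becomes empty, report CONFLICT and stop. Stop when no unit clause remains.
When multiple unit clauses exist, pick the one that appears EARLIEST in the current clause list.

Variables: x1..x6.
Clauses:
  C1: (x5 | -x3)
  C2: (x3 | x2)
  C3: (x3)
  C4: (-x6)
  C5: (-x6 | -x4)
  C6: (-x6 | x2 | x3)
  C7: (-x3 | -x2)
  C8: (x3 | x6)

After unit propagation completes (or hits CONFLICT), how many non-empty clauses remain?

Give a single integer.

Answer: 0

Derivation:
unit clause [3] forces x3=T; simplify:
  drop -3 from [5, -3] -> [5]
  drop -3 from [-3, -2] -> [-2]
  satisfied 4 clause(s); 4 remain; assigned so far: [3]
unit clause [5] forces x5=T; simplify:
  satisfied 1 clause(s); 3 remain; assigned so far: [3, 5]
unit clause [-6] forces x6=F; simplify:
  satisfied 2 clause(s); 1 remain; assigned so far: [3, 5, 6]
unit clause [-2] forces x2=F; simplify:
  satisfied 1 clause(s); 0 remain; assigned so far: [2, 3, 5, 6]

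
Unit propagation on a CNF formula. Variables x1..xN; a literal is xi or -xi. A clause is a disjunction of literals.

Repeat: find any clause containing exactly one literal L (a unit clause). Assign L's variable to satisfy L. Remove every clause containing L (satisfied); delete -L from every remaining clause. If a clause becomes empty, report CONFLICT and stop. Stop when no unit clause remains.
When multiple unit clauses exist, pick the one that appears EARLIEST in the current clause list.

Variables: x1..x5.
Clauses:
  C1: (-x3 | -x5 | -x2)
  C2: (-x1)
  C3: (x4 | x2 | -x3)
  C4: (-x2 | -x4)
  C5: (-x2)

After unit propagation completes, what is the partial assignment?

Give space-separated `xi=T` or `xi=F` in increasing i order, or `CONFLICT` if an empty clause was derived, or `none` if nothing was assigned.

unit clause [-1] forces x1=F; simplify:
  satisfied 1 clause(s); 4 remain; assigned so far: [1]
unit clause [-2] forces x2=F; simplify:
  drop 2 from [4, 2, -3] -> [4, -3]
  satisfied 3 clause(s); 1 remain; assigned so far: [1, 2]

Answer: x1=F x2=F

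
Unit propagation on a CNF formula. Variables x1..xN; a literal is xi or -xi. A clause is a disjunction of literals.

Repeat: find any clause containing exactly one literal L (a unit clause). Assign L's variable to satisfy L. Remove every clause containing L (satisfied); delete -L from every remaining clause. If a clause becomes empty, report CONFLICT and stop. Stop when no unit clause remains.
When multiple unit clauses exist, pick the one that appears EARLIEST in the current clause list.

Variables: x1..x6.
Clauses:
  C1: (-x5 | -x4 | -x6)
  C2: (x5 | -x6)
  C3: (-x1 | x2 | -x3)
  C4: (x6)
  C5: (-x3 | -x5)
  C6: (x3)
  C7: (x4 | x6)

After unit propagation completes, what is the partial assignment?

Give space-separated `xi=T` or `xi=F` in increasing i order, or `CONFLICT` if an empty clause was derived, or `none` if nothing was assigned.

unit clause [6] forces x6=T; simplify:
  drop -6 from [-5, -4, -6] -> [-5, -4]
  drop -6 from [5, -6] -> [5]
  satisfied 2 clause(s); 5 remain; assigned so far: [6]
unit clause [5] forces x5=T; simplify:
  drop -5 from [-5, -4] -> [-4]
  drop -5 from [-3, -5] -> [-3]
  satisfied 1 clause(s); 4 remain; assigned so far: [5, 6]
unit clause [-4] forces x4=F; simplify:
  satisfied 1 clause(s); 3 remain; assigned so far: [4, 5, 6]
unit clause [-3] forces x3=F; simplify:
  drop 3 from [3] -> [] (empty!)
  satisfied 2 clause(s); 1 remain; assigned so far: [3, 4, 5, 6]
CONFLICT (empty clause)

Answer: CONFLICT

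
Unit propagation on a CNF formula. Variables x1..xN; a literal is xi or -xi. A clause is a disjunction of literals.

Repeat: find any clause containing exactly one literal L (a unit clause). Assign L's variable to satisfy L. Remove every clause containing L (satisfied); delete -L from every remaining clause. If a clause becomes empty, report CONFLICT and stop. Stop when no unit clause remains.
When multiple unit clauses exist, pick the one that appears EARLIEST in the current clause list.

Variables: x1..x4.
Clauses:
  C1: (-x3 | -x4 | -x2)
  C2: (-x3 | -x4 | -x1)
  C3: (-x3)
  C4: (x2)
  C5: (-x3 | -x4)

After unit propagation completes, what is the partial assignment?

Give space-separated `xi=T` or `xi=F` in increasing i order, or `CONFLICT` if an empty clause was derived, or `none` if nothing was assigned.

unit clause [-3] forces x3=F; simplify:
  satisfied 4 clause(s); 1 remain; assigned so far: [3]
unit clause [2] forces x2=T; simplify:
  satisfied 1 clause(s); 0 remain; assigned so far: [2, 3]

Answer: x2=T x3=F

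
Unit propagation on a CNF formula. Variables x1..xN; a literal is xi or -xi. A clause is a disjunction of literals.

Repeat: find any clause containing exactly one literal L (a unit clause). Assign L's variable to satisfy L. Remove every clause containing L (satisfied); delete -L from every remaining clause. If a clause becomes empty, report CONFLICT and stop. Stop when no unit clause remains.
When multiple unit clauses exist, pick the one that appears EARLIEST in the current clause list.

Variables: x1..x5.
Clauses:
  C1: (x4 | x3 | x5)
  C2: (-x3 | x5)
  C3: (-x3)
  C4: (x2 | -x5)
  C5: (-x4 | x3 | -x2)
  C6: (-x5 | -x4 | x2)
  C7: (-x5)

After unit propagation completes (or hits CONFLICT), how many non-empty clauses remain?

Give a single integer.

Answer: 0

Derivation:
unit clause [-3] forces x3=F; simplify:
  drop 3 from [4, 3, 5] -> [4, 5]
  drop 3 from [-4, 3, -2] -> [-4, -2]
  satisfied 2 clause(s); 5 remain; assigned so far: [3]
unit clause [-5] forces x5=F; simplify:
  drop 5 from [4, 5] -> [4]
  satisfied 3 clause(s); 2 remain; assigned so far: [3, 5]
unit clause [4] forces x4=T; simplify:
  drop -4 from [-4, -2] -> [-2]
  satisfied 1 clause(s); 1 remain; assigned so far: [3, 4, 5]
unit clause [-2] forces x2=F; simplify:
  satisfied 1 clause(s); 0 remain; assigned so far: [2, 3, 4, 5]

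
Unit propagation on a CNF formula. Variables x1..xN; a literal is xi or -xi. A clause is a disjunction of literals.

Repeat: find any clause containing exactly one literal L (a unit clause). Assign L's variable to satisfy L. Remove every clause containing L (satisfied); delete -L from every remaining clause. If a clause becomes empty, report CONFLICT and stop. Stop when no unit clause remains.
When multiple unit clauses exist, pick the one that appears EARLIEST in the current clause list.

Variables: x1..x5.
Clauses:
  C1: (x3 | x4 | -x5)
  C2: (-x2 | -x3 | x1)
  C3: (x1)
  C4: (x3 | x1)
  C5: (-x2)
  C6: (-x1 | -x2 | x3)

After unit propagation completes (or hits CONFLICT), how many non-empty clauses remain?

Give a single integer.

Answer: 1

Derivation:
unit clause [1] forces x1=T; simplify:
  drop -1 from [-1, -2, 3] -> [-2, 3]
  satisfied 3 clause(s); 3 remain; assigned so far: [1]
unit clause [-2] forces x2=F; simplify:
  satisfied 2 clause(s); 1 remain; assigned so far: [1, 2]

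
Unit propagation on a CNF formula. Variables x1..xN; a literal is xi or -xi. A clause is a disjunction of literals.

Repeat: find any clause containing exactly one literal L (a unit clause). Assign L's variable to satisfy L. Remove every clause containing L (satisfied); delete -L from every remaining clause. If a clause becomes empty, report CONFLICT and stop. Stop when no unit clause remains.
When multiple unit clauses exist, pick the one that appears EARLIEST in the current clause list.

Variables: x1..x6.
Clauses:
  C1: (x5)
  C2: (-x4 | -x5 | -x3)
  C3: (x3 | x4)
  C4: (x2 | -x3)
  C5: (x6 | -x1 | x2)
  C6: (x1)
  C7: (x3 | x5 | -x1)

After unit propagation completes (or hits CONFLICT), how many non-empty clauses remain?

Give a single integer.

Answer: 4

Derivation:
unit clause [5] forces x5=T; simplify:
  drop -5 from [-4, -5, -3] -> [-4, -3]
  satisfied 2 clause(s); 5 remain; assigned so far: [5]
unit clause [1] forces x1=T; simplify:
  drop -1 from [6, -1, 2] -> [6, 2]
  satisfied 1 clause(s); 4 remain; assigned so far: [1, 5]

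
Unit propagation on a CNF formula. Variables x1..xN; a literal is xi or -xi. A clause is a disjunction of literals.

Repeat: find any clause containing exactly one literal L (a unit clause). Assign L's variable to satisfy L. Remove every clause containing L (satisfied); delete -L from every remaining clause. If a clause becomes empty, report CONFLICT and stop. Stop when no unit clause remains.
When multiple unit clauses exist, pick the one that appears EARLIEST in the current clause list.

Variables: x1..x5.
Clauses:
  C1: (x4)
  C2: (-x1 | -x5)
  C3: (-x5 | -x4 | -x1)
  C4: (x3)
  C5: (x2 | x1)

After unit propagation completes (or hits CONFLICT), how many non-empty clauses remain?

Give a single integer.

unit clause [4] forces x4=T; simplify:
  drop -4 from [-5, -4, -1] -> [-5, -1]
  satisfied 1 clause(s); 4 remain; assigned so far: [4]
unit clause [3] forces x3=T; simplify:
  satisfied 1 clause(s); 3 remain; assigned so far: [3, 4]

Answer: 3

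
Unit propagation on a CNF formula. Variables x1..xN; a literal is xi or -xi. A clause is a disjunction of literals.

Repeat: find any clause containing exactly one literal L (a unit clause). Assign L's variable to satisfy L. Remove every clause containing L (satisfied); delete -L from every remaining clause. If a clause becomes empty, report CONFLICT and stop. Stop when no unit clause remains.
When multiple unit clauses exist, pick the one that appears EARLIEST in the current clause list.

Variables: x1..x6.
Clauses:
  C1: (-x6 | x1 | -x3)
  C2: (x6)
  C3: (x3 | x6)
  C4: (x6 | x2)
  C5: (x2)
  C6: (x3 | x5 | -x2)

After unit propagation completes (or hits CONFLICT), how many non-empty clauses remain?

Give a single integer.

unit clause [6] forces x6=T; simplify:
  drop -6 from [-6, 1, -3] -> [1, -3]
  satisfied 3 clause(s); 3 remain; assigned so far: [6]
unit clause [2] forces x2=T; simplify:
  drop -2 from [3, 5, -2] -> [3, 5]
  satisfied 1 clause(s); 2 remain; assigned so far: [2, 6]

Answer: 2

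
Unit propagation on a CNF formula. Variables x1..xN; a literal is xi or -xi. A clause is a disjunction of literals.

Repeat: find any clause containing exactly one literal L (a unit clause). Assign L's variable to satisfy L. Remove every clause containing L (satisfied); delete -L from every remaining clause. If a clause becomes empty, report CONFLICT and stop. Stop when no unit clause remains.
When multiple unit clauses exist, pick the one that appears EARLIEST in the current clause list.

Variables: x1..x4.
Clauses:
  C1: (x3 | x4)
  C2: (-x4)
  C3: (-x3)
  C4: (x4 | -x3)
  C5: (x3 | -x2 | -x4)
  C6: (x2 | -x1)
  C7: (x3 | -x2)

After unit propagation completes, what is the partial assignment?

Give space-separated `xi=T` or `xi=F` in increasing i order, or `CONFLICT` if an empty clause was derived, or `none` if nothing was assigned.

Answer: CONFLICT

Derivation:
unit clause [-4] forces x4=F; simplify:
  drop 4 from [3, 4] -> [3]
  drop 4 from [4, -3] -> [-3]
  satisfied 2 clause(s); 5 remain; assigned so far: [4]
unit clause [3] forces x3=T; simplify:
  drop -3 from [-3] -> [] (empty!)
  drop -3 from [-3] -> [] (empty!)
  satisfied 2 clause(s); 3 remain; assigned so far: [3, 4]
CONFLICT (empty clause)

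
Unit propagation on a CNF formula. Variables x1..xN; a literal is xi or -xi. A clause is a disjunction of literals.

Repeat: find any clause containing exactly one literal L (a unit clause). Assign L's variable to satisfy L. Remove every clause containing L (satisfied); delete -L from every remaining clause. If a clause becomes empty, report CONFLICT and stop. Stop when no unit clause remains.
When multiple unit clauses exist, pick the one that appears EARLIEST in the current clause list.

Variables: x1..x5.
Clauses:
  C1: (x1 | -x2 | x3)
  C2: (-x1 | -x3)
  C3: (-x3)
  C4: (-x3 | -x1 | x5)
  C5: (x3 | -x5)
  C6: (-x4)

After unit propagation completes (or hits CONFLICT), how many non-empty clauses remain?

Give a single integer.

Answer: 1

Derivation:
unit clause [-3] forces x3=F; simplify:
  drop 3 from [1, -2, 3] -> [1, -2]
  drop 3 from [3, -5] -> [-5]
  satisfied 3 clause(s); 3 remain; assigned so far: [3]
unit clause [-5] forces x5=F; simplify:
  satisfied 1 clause(s); 2 remain; assigned so far: [3, 5]
unit clause [-4] forces x4=F; simplify:
  satisfied 1 clause(s); 1 remain; assigned so far: [3, 4, 5]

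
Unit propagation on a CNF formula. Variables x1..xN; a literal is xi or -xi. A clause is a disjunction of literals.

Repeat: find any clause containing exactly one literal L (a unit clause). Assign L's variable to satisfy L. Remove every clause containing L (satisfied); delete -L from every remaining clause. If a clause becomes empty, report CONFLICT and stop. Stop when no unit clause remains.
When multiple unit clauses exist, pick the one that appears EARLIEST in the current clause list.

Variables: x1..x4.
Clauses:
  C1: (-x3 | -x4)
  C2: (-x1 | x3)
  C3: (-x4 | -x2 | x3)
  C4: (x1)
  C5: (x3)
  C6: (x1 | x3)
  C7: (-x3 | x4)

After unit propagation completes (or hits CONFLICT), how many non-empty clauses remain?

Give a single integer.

Answer: 0

Derivation:
unit clause [1] forces x1=T; simplify:
  drop -1 from [-1, 3] -> [3]
  satisfied 2 clause(s); 5 remain; assigned so far: [1]
unit clause [3] forces x3=T; simplify:
  drop -3 from [-3, -4] -> [-4]
  drop -3 from [-3, 4] -> [4]
  satisfied 3 clause(s); 2 remain; assigned so far: [1, 3]
unit clause [-4] forces x4=F; simplify:
  drop 4 from [4] -> [] (empty!)
  satisfied 1 clause(s); 1 remain; assigned so far: [1, 3, 4]
CONFLICT (empty clause)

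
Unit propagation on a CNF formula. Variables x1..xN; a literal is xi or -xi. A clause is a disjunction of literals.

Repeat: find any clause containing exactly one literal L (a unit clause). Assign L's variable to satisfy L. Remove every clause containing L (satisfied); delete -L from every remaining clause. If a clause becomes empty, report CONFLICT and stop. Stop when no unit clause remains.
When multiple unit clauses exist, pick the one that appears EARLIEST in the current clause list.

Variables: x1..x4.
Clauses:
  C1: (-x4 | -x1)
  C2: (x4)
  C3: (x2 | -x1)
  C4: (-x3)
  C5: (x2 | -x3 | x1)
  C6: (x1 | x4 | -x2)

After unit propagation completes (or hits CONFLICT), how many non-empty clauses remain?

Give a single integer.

unit clause [4] forces x4=T; simplify:
  drop -4 from [-4, -1] -> [-1]
  satisfied 2 clause(s); 4 remain; assigned so far: [4]
unit clause [-1] forces x1=F; simplify:
  drop 1 from [2, -3, 1] -> [2, -3]
  satisfied 2 clause(s); 2 remain; assigned so far: [1, 4]
unit clause [-3] forces x3=F; simplify:
  satisfied 2 clause(s); 0 remain; assigned so far: [1, 3, 4]

Answer: 0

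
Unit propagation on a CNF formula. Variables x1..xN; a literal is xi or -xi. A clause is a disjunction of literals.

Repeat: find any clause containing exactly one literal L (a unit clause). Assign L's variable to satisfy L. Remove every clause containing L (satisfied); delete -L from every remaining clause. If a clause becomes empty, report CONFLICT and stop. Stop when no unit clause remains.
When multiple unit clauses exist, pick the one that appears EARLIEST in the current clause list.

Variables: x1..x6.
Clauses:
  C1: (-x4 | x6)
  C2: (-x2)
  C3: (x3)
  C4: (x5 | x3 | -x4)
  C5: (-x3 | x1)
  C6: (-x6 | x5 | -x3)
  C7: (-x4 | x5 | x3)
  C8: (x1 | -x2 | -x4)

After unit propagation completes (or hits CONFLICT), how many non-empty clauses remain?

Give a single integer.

Answer: 2

Derivation:
unit clause [-2] forces x2=F; simplify:
  satisfied 2 clause(s); 6 remain; assigned so far: [2]
unit clause [3] forces x3=T; simplify:
  drop -3 from [-3, 1] -> [1]
  drop -3 from [-6, 5, -3] -> [-6, 5]
  satisfied 3 clause(s); 3 remain; assigned so far: [2, 3]
unit clause [1] forces x1=T; simplify:
  satisfied 1 clause(s); 2 remain; assigned so far: [1, 2, 3]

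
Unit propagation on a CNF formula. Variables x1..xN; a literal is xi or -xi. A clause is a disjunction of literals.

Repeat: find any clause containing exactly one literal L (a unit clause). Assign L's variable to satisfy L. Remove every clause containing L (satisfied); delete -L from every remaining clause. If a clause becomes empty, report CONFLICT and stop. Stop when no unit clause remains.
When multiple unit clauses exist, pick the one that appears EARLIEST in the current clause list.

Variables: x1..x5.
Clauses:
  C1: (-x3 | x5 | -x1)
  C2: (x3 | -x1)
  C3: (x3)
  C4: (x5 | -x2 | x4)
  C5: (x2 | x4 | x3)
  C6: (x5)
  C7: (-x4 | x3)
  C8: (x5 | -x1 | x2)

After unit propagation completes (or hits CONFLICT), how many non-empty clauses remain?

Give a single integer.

unit clause [3] forces x3=T; simplify:
  drop -3 from [-3, 5, -1] -> [5, -1]
  satisfied 4 clause(s); 4 remain; assigned so far: [3]
unit clause [5] forces x5=T; simplify:
  satisfied 4 clause(s); 0 remain; assigned so far: [3, 5]

Answer: 0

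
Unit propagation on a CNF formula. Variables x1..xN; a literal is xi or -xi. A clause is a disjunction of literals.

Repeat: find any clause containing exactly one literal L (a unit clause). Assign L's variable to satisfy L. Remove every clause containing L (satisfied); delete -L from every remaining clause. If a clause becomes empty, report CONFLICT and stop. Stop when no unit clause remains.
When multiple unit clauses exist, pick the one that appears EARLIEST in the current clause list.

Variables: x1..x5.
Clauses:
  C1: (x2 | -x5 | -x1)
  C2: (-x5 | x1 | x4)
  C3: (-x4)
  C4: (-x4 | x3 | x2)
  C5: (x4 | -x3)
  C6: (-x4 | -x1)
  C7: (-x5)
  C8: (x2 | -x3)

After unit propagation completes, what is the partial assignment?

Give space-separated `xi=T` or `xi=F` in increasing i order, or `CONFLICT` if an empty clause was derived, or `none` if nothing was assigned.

unit clause [-4] forces x4=F; simplify:
  drop 4 from [-5, 1, 4] -> [-5, 1]
  drop 4 from [4, -3] -> [-3]
  satisfied 3 clause(s); 5 remain; assigned so far: [4]
unit clause [-3] forces x3=F; simplify:
  satisfied 2 clause(s); 3 remain; assigned so far: [3, 4]
unit clause [-5] forces x5=F; simplify:
  satisfied 3 clause(s); 0 remain; assigned so far: [3, 4, 5]

Answer: x3=F x4=F x5=F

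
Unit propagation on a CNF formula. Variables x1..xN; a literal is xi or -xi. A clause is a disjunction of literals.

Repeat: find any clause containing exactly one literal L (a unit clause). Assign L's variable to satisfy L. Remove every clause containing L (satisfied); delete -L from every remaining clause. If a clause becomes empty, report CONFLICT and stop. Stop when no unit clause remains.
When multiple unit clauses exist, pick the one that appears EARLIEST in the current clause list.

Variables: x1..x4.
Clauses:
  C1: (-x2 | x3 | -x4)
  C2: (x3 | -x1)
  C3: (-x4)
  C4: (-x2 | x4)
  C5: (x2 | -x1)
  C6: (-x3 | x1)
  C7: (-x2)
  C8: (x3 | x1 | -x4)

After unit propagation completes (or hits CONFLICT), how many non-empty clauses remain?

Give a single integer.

Answer: 0

Derivation:
unit clause [-4] forces x4=F; simplify:
  drop 4 from [-2, 4] -> [-2]
  satisfied 3 clause(s); 5 remain; assigned so far: [4]
unit clause [-2] forces x2=F; simplify:
  drop 2 from [2, -1] -> [-1]
  satisfied 2 clause(s); 3 remain; assigned so far: [2, 4]
unit clause [-1] forces x1=F; simplify:
  drop 1 from [-3, 1] -> [-3]
  satisfied 2 clause(s); 1 remain; assigned so far: [1, 2, 4]
unit clause [-3] forces x3=F; simplify:
  satisfied 1 clause(s); 0 remain; assigned so far: [1, 2, 3, 4]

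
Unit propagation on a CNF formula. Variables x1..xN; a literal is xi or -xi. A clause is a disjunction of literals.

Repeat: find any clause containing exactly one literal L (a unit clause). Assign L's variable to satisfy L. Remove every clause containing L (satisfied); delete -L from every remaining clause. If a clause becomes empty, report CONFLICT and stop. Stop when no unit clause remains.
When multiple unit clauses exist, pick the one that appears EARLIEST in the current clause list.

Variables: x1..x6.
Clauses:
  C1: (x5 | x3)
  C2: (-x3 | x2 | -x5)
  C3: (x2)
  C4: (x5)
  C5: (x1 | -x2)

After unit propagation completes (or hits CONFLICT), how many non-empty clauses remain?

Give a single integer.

Answer: 0

Derivation:
unit clause [2] forces x2=T; simplify:
  drop -2 from [1, -2] -> [1]
  satisfied 2 clause(s); 3 remain; assigned so far: [2]
unit clause [5] forces x5=T; simplify:
  satisfied 2 clause(s); 1 remain; assigned so far: [2, 5]
unit clause [1] forces x1=T; simplify:
  satisfied 1 clause(s); 0 remain; assigned so far: [1, 2, 5]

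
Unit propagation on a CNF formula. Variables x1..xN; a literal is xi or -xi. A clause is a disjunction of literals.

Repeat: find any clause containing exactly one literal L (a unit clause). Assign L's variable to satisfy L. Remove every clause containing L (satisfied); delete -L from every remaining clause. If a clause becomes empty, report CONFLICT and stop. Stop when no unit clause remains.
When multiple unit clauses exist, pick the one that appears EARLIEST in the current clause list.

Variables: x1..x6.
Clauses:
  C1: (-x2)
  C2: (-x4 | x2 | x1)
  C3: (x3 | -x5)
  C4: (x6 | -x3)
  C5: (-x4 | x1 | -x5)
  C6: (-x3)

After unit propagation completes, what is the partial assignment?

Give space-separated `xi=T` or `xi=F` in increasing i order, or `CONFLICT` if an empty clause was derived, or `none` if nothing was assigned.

unit clause [-2] forces x2=F; simplify:
  drop 2 from [-4, 2, 1] -> [-4, 1]
  satisfied 1 clause(s); 5 remain; assigned so far: [2]
unit clause [-3] forces x3=F; simplify:
  drop 3 from [3, -5] -> [-5]
  satisfied 2 clause(s); 3 remain; assigned so far: [2, 3]
unit clause [-5] forces x5=F; simplify:
  satisfied 2 clause(s); 1 remain; assigned so far: [2, 3, 5]

Answer: x2=F x3=F x5=F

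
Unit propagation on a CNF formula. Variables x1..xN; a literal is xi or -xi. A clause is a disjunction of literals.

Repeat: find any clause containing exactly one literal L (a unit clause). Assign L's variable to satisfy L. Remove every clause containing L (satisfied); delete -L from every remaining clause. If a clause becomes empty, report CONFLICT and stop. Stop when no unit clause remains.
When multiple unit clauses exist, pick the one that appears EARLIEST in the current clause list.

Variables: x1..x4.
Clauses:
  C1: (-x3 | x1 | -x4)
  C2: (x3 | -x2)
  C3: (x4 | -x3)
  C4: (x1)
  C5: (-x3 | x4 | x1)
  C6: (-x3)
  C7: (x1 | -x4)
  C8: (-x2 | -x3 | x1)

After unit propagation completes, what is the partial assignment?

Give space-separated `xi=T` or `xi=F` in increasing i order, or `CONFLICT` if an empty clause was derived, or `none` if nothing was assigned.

Answer: x1=T x2=F x3=F

Derivation:
unit clause [1] forces x1=T; simplify:
  satisfied 5 clause(s); 3 remain; assigned so far: [1]
unit clause [-3] forces x3=F; simplify:
  drop 3 from [3, -2] -> [-2]
  satisfied 2 clause(s); 1 remain; assigned so far: [1, 3]
unit clause [-2] forces x2=F; simplify:
  satisfied 1 clause(s); 0 remain; assigned so far: [1, 2, 3]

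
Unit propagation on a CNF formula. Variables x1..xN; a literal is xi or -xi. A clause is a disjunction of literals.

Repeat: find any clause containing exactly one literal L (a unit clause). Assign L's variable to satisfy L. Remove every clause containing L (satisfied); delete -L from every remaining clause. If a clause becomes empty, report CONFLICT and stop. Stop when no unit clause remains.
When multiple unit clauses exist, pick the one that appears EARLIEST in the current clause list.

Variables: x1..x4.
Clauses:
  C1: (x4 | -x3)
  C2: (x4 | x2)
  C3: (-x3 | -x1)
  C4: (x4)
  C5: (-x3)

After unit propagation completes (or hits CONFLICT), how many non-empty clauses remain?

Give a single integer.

Answer: 0

Derivation:
unit clause [4] forces x4=T; simplify:
  satisfied 3 clause(s); 2 remain; assigned so far: [4]
unit clause [-3] forces x3=F; simplify:
  satisfied 2 clause(s); 0 remain; assigned so far: [3, 4]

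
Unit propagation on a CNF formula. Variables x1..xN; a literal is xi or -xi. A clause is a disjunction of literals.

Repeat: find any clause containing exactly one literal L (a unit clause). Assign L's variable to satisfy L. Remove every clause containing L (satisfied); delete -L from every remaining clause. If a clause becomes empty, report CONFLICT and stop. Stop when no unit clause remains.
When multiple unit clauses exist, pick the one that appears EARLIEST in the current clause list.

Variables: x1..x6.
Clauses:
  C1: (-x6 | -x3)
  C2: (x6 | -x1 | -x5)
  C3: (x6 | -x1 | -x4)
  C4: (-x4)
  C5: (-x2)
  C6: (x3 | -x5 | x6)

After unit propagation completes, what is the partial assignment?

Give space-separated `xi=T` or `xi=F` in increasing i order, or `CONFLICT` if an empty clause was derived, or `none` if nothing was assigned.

unit clause [-4] forces x4=F; simplify:
  satisfied 2 clause(s); 4 remain; assigned so far: [4]
unit clause [-2] forces x2=F; simplify:
  satisfied 1 clause(s); 3 remain; assigned so far: [2, 4]

Answer: x2=F x4=F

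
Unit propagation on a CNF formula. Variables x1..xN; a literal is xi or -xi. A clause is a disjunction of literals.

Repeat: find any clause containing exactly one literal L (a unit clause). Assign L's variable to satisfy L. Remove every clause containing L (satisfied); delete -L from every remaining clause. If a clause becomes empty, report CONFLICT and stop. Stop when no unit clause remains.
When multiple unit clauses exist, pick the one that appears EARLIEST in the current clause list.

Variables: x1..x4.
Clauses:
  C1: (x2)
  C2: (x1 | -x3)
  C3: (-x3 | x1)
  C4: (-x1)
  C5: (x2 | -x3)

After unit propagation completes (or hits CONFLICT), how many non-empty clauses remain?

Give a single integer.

unit clause [2] forces x2=T; simplify:
  satisfied 2 clause(s); 3 remain; assigned so far: [2]
unit clause [-1] forces x1=F; simplify:
  drop 1 from [1, -3] -> [-3]
  drop 1 from [-3, 1] -> [-3]
  satisfied 1 clause(s); 2 remain; assigned so far: [1, 2]
unit clause [-3] forces x3=F; simplify:
  satisfied 2 clause(s); 0 remain; assigned so far: [1, 2, 3]

Answer: 0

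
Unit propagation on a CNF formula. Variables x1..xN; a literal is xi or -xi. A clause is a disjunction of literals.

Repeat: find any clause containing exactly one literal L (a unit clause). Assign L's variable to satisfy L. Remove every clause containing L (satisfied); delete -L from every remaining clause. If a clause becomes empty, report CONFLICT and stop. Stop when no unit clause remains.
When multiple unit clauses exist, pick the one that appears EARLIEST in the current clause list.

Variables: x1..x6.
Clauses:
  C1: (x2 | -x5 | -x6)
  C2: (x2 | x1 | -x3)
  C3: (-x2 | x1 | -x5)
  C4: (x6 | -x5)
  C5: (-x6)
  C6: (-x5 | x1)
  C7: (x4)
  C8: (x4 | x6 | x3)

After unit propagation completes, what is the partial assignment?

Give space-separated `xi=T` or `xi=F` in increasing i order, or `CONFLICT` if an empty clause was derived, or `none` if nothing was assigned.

unit clause [-6] forces x6=F; simplify:
  drop 6 from [6, -5] -> [-5]
  drop 6 from [4, 6, 3] -> [4, 3]
  satisfied 2 clause(s); 6 remain; assigned so far: [6]
unit clause [-5] forces x5=F; simplify:
  satisfied 3 clause(s); 3 remain; assigned so far: [5, 6]
unit clause [4] forces x4=T; simplify:
  satisfied 2 clause(s); 1 remain; assigned so far: [4, 5, 6]

Answer: x4=T x5=F x6=F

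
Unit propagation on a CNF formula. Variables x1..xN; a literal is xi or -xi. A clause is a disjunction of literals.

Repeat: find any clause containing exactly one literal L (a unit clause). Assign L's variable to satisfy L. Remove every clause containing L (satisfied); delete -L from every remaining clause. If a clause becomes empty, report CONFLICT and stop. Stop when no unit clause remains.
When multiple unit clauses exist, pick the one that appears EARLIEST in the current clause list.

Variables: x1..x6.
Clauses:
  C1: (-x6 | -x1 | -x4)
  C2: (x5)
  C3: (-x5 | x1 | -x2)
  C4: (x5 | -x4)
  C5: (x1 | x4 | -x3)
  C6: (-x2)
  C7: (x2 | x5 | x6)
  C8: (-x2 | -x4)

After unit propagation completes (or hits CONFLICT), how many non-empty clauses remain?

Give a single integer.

unit clause [5] forces x5=T; simplify:
  drop -5 from [-5, 1, -2] -> [1, -2]
  satisfied 3 clause(s); 5 remain; assigned so far: [5]
unit clause [-2] forces x2=F; simplify:
  satisfied 3 clause(s); 2 remain; assigned so far: [2, 5]

Answer: 2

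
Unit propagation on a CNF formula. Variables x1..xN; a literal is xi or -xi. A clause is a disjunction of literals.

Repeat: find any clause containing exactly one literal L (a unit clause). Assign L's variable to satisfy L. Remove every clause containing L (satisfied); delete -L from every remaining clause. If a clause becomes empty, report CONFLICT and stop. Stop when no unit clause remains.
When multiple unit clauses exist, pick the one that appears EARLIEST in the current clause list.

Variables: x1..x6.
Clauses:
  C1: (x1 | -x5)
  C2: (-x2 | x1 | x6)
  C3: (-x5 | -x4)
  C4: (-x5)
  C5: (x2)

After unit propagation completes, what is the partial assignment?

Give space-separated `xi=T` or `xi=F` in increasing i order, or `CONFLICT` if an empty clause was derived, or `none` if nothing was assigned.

Answer: x2=T x5=F

Derivation:
unit clause [-5] forces x5=F; simplify:
  satisfied 3 clause(s); 2 remain; assigned so far: [5]
unit clause [2] forces x2=T; simplify:
  drop -2 from [-2, 1, 6] -> [1, 6]
  satisfied 1 clause(s); 1 remain; assigned so far: [2, 5]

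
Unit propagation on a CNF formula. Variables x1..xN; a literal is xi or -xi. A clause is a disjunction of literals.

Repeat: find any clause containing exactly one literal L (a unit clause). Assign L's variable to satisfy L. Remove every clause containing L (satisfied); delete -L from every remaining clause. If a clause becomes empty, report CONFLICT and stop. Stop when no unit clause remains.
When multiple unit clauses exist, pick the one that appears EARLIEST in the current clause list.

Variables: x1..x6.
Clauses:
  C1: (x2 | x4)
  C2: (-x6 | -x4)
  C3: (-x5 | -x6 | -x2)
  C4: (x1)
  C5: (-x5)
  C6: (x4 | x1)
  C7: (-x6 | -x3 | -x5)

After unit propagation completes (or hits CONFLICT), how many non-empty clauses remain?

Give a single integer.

Answer: 2

Derivation:
unit clause [1] forces x1=T; simplify:
  satisfied 2 clause(s); 5 remain; assigned so far: [1]
unit clause [-5] forces x5=F; simplify:
  satisfied 3 clause(s); 2 remain; assigned so far: [1, 5]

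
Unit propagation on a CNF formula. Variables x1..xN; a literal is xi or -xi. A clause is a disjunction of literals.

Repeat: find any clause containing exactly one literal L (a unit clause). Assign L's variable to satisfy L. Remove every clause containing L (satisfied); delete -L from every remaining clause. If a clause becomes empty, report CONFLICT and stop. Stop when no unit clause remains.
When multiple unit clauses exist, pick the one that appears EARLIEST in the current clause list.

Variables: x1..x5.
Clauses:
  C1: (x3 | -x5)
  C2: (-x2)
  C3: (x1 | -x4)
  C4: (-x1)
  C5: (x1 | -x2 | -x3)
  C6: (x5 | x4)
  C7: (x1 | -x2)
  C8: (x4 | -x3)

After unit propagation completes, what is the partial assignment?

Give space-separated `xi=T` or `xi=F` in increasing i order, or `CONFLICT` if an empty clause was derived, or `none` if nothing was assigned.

unit clause [-2] forces x2=F; simplify:
  satisfied 3 clause(s); 5 remain; assigned so far: [2]
unit clause [-1] forces x1=F; simplify:
  drop 1 from [1, -4] -> [-4]
  satisfied 1 clause(s); 4 remain; assigned so far: [1, 2]
unit clause [-4] forces x4=F; simplify:
  drop 4 from [5, 4] -> [5]
  drop 4 from [4, -3] -> [-3]
  satisfied 1 clause(s); 3 remain; assigned so far: [1, 2, 4]
unit clause [5] forces x5=T; simplify:
  drop -5 from [3, -5] -> [3]
  satisfied 1 clause(s); 2 remain; assigned so far: [1, 2, 4, 5]
unit clause [3] forces x3=T; simplify:
  drop -3 from [-3] -> [] (empty!)
  satisfied 1 clause(s); 1 remain; assigned so far: [1, 2, 3, 4, 5]
CONFLICT (empty clause)

Answer: CONFLICT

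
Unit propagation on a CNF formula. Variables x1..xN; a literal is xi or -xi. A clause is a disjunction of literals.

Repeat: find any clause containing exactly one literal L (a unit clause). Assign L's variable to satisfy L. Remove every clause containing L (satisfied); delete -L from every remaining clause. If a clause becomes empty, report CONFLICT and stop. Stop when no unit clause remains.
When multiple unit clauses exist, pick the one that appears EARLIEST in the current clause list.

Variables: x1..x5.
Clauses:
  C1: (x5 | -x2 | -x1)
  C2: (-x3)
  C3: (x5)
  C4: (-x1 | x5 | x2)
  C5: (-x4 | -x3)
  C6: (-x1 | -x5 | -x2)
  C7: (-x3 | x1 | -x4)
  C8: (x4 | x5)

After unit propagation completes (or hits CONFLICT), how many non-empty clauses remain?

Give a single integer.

Answer: 1

Derivation:
unit clause [-3] forces x3=F; simplify:
  satisfied 3 clause(s); 5 remain; assigned so far: [3]
unit clause [5] forces x5=T; simplify:
  drop -5 from [-1, -5, -2] -> [-1, -2]
  satisfied 4 clause(s); 1 remain; assigned so far: [3, 5]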